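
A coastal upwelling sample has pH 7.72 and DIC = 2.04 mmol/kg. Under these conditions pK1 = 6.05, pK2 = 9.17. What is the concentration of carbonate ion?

[CO3²⁻] = 0.0685 mmol/kg

α₂ = 1 / (1 + [H⁺]/K2 + [H⁺]²/(K1K2)) = 1 / (1 + 10^+1.45 + 10^-0.22)
   = 1 / (1 + 28.184 + 0.60256) = 1/29.786 = 0.03357
[CO3²⁻] = α₂ × DIC = 0.03357 × 2.04 = 0.0685 mmol/kg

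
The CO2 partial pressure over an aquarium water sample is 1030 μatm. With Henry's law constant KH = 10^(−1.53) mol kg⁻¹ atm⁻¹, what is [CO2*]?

[CO2*] = 30.4 μmol/kg

KH = 10^(−1.53) = 2.951×10^-2 mol kg⁻¹ atm⁻¹
[CO2*] = KH · pCO2 = 2.951×10^-2 × 1030×10^-6 atm = 3.04×10^-5 mol/kg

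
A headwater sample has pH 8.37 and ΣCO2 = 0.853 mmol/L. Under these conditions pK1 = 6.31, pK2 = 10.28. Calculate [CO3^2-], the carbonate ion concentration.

α₂ = 1 / (1 + [H⁺]/K2 + [H⁺]²/(K1K2)) = 1 / (1 + 10^+1.91 + 10^-0.15)
   = 1 / (1 + 81.283 + 0.70795) = 1/82.991 = 0.01205
[CO3²⁻] = α₂ × DIC = 0.01205 × 0.853 = 0.0103 mmol/L = 10.3 μmol/L

[CO3²⁻] = 10.3 μmol/L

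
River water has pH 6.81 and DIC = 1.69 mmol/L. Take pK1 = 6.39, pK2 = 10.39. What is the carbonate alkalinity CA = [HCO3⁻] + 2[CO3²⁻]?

CA = [HCO3⁻] + 2[CO3²⁻] = (α₁ + 2α₂)·DIC
At pH 6.81: [H⁺]/K1 = 10^-0.42 = 0.38019, K2/[H⁺] = 10^-3.58 = 0.00026303
α₁ = 1/(1 + 0.38019 + 0.00026303) = 1/1.3805 = 0.7244; α₂ = α₁·K2/[H⁺] = 0.0001905
α₁ + 2α₂ = 0.7248
CA = 0.7248 × 1.69 = 1.22 mmol/L

CA = 1.22 mmol/L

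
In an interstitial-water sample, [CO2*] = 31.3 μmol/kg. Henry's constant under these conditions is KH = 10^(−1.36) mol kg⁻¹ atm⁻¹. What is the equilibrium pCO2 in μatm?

pCO2 = 717 μatm

KH = 10^(−1.36) = 4.365×10^-2 mol kg⁻¹ atm⁻¹
pCO2 = [CO2*]/KH = 31.3×10^-6 / 4.365×10^-2 = 7.17×10^-4 atm = 717 μatm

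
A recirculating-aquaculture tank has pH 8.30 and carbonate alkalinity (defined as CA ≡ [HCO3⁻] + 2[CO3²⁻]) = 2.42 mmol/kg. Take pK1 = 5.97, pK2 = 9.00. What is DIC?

DIC = 2.08 mmol/kg

CA = [HCO3⁻] + 2[CO3²⁻] = (α₁ + 2α₂)·DIC
At pH 8.30: [H⁺]/K1 = 10^-2.33 = 0.0046774, K2/[H⁺] = 10^-0.70 = 0.19953
α₁ = 1/(1 + 0.0046774 + 0.19953) = 1/1.2042 = 0.8304; α₂ = α₁·K2/[H⁺] = 0.1657
α₁ + 2α₂ = 1.1618
DIC = CA / (α₁ + 2α₂) = 2.42 / 1.1618 = 2.08 mmol/kg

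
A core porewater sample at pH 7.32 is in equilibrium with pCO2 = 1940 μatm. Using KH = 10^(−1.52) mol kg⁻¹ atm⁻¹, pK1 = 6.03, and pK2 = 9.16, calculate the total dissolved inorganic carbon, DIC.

DIC = 1.22 mmol/kg

[CO2*] = KH · pCO2 = 10^(−1.52) × 1940×10^-6 = 5.859×10^-5 mol/kg
α₀ = 1/(1 + K1/[H⁺] + K1K2/[H⁺]²) = 1/(1 + 10^+1.29 + 10^-0.55) = 0.04812
DIC = [CO2*]/α₀ = 5.859×10^-5 / 0.04812 = 1.22 mmol/kg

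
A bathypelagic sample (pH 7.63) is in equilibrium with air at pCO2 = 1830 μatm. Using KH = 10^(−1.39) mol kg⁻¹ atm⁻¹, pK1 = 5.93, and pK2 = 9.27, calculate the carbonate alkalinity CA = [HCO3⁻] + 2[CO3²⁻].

[CO2*] = KH · pCO2 = 10^(−1.39) × 1830×10^-6 = 7.455×10^-5 mol/kg
α₀ = 1/(1 + K1/[H⁺] + K1K2/[H⁺]²) = 1/(1 + 10^+1.70 + 10^+0.06) = 0.01913
DIC = [CO2*]/α₀ = 7.455×10^-5 / 0.01913 = 3.897 mmol/kg
CA = (α₁ + 2α₂)·DIC = (0.9589 + 2×0.02197) × 3.897 = 3.91 mmol/kg

CA = 3.91 mmol/kg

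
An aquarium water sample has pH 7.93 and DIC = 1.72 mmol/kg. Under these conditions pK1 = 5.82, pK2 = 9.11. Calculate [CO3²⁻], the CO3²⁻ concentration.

α₂ = 1 / (1 + [H⁺]/K2 + [H⁺]²/(K1K2)) = 1 / (1 + 10^+1.18 + 10^-0.93)
   = 1 / (1 + 15.136 + 0.11749) = 1/16.253 = 0.06153
[CO3²⁻] = α₂ × DIC = 0.06153 × 1.72 = 0.106 mmol/kg

[CO3²⁻] = 0.106 mmol/kg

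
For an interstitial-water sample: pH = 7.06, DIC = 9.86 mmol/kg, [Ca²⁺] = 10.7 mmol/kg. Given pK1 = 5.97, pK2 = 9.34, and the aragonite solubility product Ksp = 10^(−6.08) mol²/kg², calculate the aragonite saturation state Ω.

Ω = 0.613

α₂ = 1 / (1 + [H⁺]/K2 + [H⁺]²/(K1K2)) = 1 / (1 + 10^+2.28 + 10^+1.19)
   = 1 / (1 + 190.55 + 15.488) = 1/207.03 = 0.004830
[CO3²⁻] = α₂ × DIC = 0.004830 × 9.86 = 0.04762 mmol/kg
Ksp = 10^(−6.08) = 8.318×10^-7
Ω = [Ca²⁺][CO3²⁻]/Ksp = (10.7×10^-3)(4.762×10^-5) / 8.318×10^-7 = 0.613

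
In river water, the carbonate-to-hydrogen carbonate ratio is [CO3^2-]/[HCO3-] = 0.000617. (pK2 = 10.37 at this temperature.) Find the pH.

From K2 = [H⁺][CO3^2-]/[HCO3-]:  pH = pK2 + log₁₀([CO3^2-]/[HCO3-])
log₁₀(0.000617) = -3.210
pH = 10.37 + (-3.210) = 7.16

pH = 7.16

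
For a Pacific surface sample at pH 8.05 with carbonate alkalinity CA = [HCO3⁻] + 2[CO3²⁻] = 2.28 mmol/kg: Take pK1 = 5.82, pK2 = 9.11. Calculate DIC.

CA = [HCO3⁻] + 2[CO3²⁻] = (α₁ + 2α₂)·DIC
At pH 8.05: [H⁺]/K1 = 10^-2.23 = 0.0058884, K2/[H⁺] = 10^-1.06 = 0.087096
α₁ = 1/(1 + 0.0058884 + 0.087096) = 1/1.0930 = 0.9149; α₂ = α₁·K2/[H⁺] = 0.07969
α₁ + 2α₂ = 1.0743
DIC = CA / (α₁ + 2α₂) = 2.28 / 1.0743 = 2.12 mmol/kg

DIC = 2.12 mmol/kg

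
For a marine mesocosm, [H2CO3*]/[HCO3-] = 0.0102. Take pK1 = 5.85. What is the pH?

pH = 7.84

From K1 = [H⁺][HCO3-]/[H2CO3*]:  pH = pK1 − log₁₀([H2CO3*]/[HCO3-])
log₁₀(0.0102) = -1.991
pH = 5.85 − (-1.991) = 7.84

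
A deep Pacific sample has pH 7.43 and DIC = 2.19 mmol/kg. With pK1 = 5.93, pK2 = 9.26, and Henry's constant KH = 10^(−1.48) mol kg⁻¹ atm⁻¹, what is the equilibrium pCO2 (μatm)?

pCO2 = 2000 μatm

α₀ = 1 / (1 + K1/[H⁺] + K1K2/[H⁺]²) = 1 / (1 + 10^+1.50 + 10^-0.33)
   = 1 / (1 + 31.623 + 0.46774) = 1/33.091 = 0.03022
[CO2*] = α₀ × DIC = 0.03022 × 2.19 = 0.06618 mmol/kg
pCO2 = [CO2*]/KH = 6.618×10^-5 / 3.311×10^-2 = 2000 μatm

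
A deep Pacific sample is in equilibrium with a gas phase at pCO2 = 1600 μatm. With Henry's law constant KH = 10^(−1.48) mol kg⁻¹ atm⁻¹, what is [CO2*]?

[CO2*] = 53.0 μmol/kg

KH = 10^(−1.48) = 3.311×10^-2 mol kg⁻¹ atm⁻¹
[CO2*] = KH · pCO2 = 3.311×10^-2 × 1600×10^-6 atm = 5.30×10^-5 mol/kg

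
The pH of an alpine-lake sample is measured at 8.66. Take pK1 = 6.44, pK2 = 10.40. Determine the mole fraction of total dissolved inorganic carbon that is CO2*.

α₀ = 1 / (1 + K1/[H⁺] + K1K2/[H⁺]²) = 1 / (1 + 10^+2.22 + 10^+0.48)
   = 1 / (1 + 165.96 + 3.0200) = 1/169.98 = 0.005883

α₀ = 0.00588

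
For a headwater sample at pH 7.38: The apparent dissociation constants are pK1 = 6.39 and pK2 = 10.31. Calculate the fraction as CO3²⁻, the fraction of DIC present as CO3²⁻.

α₂ = 0.00106

α₂ = 1 / (1 + [H⁺]/K2 + [H⁺]²/(K1K2)) = 1 / (1 + 10^+2.93 + 10^+1.94)
   = 1 / (1 + 851.14 + 87.096) = 1/939.23 = 0.001065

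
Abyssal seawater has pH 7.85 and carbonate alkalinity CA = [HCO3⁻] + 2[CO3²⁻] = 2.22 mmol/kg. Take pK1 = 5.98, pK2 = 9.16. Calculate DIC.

DIC = 2.15 mmol/kg

CA = [HCO3⁻] + 2[CO3²⁻] = (α₁ + 2α₂)·DIC
At pH 7.85: [H⁺]/K1 = 10^-1.87 = 0.013490, K2/[H⁺] = 10^-1.31 = 0.048978
α₁ = 1/(1 + 0.013490 + 0.048978) = 1/1.0625 = 0.9412; α₂ = α₁·K2/[H⁺] = 0.04610
α₁ + 2α₂ = 1.0334
DIC = CA / (α₁ + 2α₂) = 2.22 / 1.0334 = 2.15 mmol/kg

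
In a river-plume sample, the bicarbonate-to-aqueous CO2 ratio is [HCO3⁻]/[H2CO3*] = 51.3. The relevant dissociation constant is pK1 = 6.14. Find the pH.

pH = 7.85

From K1 = [H⁺][HCO3⁻]/[H2CO3*]:  pH = pK1 + log₁₀([HCO3⁻]/[H2CO3*])
log₁₀(51.3) = +1.710
pH = 6.14 + (+1.710) = 7.85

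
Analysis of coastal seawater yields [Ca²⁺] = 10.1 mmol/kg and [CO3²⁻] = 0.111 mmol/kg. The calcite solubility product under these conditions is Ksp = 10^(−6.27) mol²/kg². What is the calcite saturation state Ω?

Ω = 2.09

Ksp = 10^(−6.27) = 5.370×10^-7
Ω = [Ca²⁺][CO3²⁻]/Ksp = (10.1×10^-3)(0.111×10^-3) / 5.370×10^-7 = 2.09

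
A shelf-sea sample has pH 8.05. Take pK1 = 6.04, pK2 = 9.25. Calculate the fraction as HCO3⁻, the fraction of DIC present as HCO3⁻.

α₁ = 1 / (1 + [H⁺]/K1 + K2/[H⁺]) = 1 / (1 + 10^-2.01 + 10^-1.20)
   = 1 / (1 + 0.0097724 + 0.063096) = 1/1.0729 = 0.9321

α₁ = 0.932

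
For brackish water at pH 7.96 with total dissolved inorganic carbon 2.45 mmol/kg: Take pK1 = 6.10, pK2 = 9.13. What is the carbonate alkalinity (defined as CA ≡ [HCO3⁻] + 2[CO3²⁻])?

CA = [HCO3⁻] + 2[CO3²⁻] = (α₁ + 2α₂)·DIC
At pH 7.96: [H⁺]/K1 = 10^-1.86 = 0.013804, K2/[H⁺] = 10^-1.17 = 0.067608
α₁ = 1/(1 + 0.013804 + 0.067608) = 1/1.0814 = 0.9247; α₂ = α₁·K2/[H⁺] = 0.06252
α₁ + 2α₂ = 1.0498
CA = 1.0498 × 2.45 = 2.57 mmol/kg

CA = 2.57 mmol/kg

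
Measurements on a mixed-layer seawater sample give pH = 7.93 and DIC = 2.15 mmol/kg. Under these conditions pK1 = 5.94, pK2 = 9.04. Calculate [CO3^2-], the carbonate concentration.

α₂ = 1 / (1 + [H⁺]/K2 + [H⁺]²/(K1K2)) = 1 / (1 + 10^+1.11 + 10^-0.88)
   = 1 / (1 + 12.882 + 0.13183) = 1/14.014 = 0.07136
[CO3²⁻] = α₂ × DIC = 0.07136 × 2.15 = 0.153 mmol/kg

[CO3²⁻] = 0.153 mmol/kg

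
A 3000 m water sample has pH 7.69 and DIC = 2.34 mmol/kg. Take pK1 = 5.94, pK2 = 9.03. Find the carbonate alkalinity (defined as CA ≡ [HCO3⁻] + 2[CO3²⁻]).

CA = [HCO3⁻] + 2[CO3²⁻] = (α₁ + 2α₂)·DIC
At pH 7.69: [H⁺]/K1 = 10^-1.75 = 0.017783, K2/[H⁺] = 10^-1.34 = 0.045709
α₁ = 1/(1 + 0.017783 + 0.045709) = 1/1.0635 = 0.9403; α₂ = α₁·K2/[H⁺] = 0.04298
α₁ + 2α₂ = 1.0263
CA = 1.0263 × 2.34 = 2.40 mmol/kg

CA = 2.40 mmol/kg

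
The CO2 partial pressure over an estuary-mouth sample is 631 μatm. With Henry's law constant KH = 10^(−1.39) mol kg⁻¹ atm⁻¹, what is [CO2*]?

KH = 10^(−1.39) = 4.074×10^-2 mol kg⁻¹ atm⁻¹
[CO2*] = KH · pCO2 = 4.074×10^-2 × 631×10^-6 atm = 2.57×10^-5 mol/kg

[CO2*] = 25.7 μmol/kg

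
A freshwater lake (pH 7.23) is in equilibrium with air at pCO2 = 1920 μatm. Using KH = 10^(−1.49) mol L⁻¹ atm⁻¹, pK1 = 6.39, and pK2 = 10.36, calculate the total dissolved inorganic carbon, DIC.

[CO2*] = KH · pCO2 = 10^(−1.49) × 1920×10^-6 = 6.213×10^-5 mol/L
α₀ = 1/(1 + K1/[H⁺] + K1K2/[H⁺]²) = 1/(1 + 10^+0.84 + 10^-2.29) = 0.1262
DIC = [CO2*]/α₀ = 6.213×10^-5 / 0.1262 = 0.492 mmol/L

DIC = 0.492 mmol/L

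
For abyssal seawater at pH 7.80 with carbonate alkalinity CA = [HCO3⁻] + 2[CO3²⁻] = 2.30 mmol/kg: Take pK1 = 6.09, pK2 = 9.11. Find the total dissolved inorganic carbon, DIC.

DIC = 2.24 mmol/kg

CA = [HCO3⁻] + 2[CO3²⁻] = (α₁ + 2α₂)·DIC
At pH 7.80: [H⁺]/K1 = 10^-1.71 = 0.019498, K2/[H⁺] = 10^-1.31 = 0.048978
α₁ = 1/(1 + 0.019498 + 0.048978) = 1/1.0685 = 0.9359; α₂ = α₁·K2/[H⁺] = 0.04584
α₁ + 2α₂ = 1.0276
DIC = CA / (α₁ + 2α₂) = 2.30 / 1.0276 = 2.24 mmol/kg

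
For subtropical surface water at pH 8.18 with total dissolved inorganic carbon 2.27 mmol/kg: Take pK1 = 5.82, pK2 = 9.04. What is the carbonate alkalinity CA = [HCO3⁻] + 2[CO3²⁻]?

CA = 2.54 mmol/kg

CA = [HCO3⁻] + 2[CO3²⁻] = (α₁ + 2α₂)·DIC
At pH 8.18: [H⁺]/K1 = 10^-2.36 = 0.0043652, K2/[H⁺] = 10^-0.86 = 0.13804
α₁ = 1/(1 + 0.0043652 + 0.13804) = 1/1.1424 = 0.8753; α₂ = α₁·K2/[H⁺] = 0.1208
α₁ + 2α₂ = 1.1170
CA = 1.1170 × 2.27 = 2.54 mmol/kg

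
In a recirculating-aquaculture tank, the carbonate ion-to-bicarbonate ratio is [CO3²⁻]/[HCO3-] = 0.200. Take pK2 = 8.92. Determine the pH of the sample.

From K2 = [H⁺][CO3²⁻]/[HCO3-]:  pH = pK2 + log₁₀([CO3²⁻]/[HCO3-])
log₁₀(0.200) = -0.699
pH = 8.92 + (-0.699) = 8.22

pH = 8.22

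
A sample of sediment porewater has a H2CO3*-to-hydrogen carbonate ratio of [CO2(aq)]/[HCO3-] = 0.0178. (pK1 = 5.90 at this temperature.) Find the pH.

From K1 = [H⁺][HCO3-]/[CO2(aq)]:  pH = pK1 − log₁₀([CO2(aq)]/[HCO3-])
log₁₀(0.0178) = -1.750
pH = 5.90 − (-1.750) = 7.65

pH = 7.65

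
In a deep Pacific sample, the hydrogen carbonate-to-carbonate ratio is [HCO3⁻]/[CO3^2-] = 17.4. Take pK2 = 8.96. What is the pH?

pH = 7.72

From K2 = [H⁺][CO3^2-]/[HCO3⁻]:  pH = pK2 − log₁₀([HCO3⁻]/[CO3^2-])
log₁₀(17.4) = +1.241
pH = 8.96 − (+1.241) = 7.72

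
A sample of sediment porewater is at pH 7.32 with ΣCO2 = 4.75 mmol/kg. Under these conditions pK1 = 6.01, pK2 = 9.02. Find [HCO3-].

α₁ = 1 / (1 + [H⁺]/K1 + K2/[H⁺]) = 1 / (1 + 10^-1.31 + 10^-1.70)
   = 1 / (1 + 0.048978 + 0.019953) = 1/1.0689 = 0.9355
[HCO3⁻] = α₁ × DIC = 0.9355 × 4.75 = 4.44 mmol/kg

[HCO3⁻] = 4.44 mmol/kg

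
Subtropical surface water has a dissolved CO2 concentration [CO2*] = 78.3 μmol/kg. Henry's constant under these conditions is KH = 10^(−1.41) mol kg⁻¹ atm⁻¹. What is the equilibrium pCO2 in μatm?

pCO2 = 2010 μatm

KH = 10^(−1.41) = 3.890×10^-2 mol kg⁻¹ atm⁻¹
pCO2 = [CO2*]/KH = 78.3×10^-6 / 3.890×10^-2 = 2.01×10^-3 atm = 2010 μatm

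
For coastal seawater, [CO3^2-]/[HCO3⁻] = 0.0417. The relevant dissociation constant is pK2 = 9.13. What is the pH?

pH = 7.75

From K2 = [H⁺][CO3^2-]/[HCO3⁻]:  pH = pK2 + log₁₀([CO3^2-]/[HCO3⁻])
log₁₀(0.0417) = -1.380
pH = 9.13 + (-1.380) = 7.75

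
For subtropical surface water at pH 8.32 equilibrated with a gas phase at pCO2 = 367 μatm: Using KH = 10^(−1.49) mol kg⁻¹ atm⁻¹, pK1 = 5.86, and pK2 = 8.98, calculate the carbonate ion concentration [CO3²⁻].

[CO2*] = KH · pCO2 = 10^(−1.49) × 367×10^-6 = 1.188×10^-5 mol/kg
α₀ = 1/(1 + K1/[H⁺] + K1K2/[H⁺]²) = 1/(1 + 10^+2.46 + 10^+1.80) = 0.002837
DIC = [CO2*]/α₀ = 1.188×10^-5 / 0.002837 = 4.186 mmol/kg
[CO3²⁻] = α₂·DIC; α₂ = 0.1790, so [CO3²⁻] = 0.1790 × 4.186 = 0.749 mmol/kg

[CO3²⁻] = 0.749 mmol/kg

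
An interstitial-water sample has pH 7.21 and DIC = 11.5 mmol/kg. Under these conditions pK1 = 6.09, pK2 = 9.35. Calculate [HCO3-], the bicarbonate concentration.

α₁ = 1 / (1 + [H⁺]/K1 + K2/[H⁺]) = 1 / (1 + 10^-1.12 + 10^-2.14)
   = 1 / (1 + 0.075858 + 0.0072444) = 1/1.0831 = 0.9233
[HCO3⁻] = α₁ × DIC = 0.9233 × 11.5 = 10.6 mmol/kg

[HCO3⁻] = 10.6 mmol/kg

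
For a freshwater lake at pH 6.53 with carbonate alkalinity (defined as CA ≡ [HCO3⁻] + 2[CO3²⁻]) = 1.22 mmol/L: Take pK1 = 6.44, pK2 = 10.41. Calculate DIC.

DIC = 2.21 mmol/L

CA = [HCO3⁻] + 2[CO3²⁻] = (α₁ + 2α₂)·DIC
At pH 6.53: [H⁺]/K1 = 10^-0.09 = 0.81283, K2/[H⁺] = 10^-3.88 = 0.00013183
α₁ = 1/(1 + 0.81283 + 0.00013183) = 1/1.8130 = 0.5516; α₂ = α₁·K2/[H⁺] = 7.271×10^-5
α₁ + 2α₂ = 0.5517
DIC = CA / (α₁ + 2α₂) = 1.22 / 0.5517 = 2.21 mmol/L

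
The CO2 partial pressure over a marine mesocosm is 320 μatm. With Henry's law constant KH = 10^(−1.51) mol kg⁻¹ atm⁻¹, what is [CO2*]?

[CO2*] = 9.89 μmol/kg

KH = 10^(−1.51) = 3.090×10^-2 mol kg⁻¹ atm⁻¹
[CO2*] = KH · pCO2 = 3.090×10^-2 × 320×10^-6 atm = 9.89×10^-6 mol/kg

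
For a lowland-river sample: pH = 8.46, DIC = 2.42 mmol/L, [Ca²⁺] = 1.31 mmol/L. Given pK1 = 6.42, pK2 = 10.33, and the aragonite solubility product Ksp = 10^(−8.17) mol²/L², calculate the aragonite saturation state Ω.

Ω = 6.19

α₂ = 1 / (1 + [H⁺]/K2 + [H⁺]²/(K1K2)) = 1 / (1 + 10^+1.87 + 10^-0.17)
   = 1 / (1 + 74.131 + 0.67608) = 1/75.807 = 0.01319
[CO3²⁻] = α₂ × DIC = 0.01319 × 2.42 = 0.03192 mmol/L
Ksp = 10^(−8.17) = 6.761×10^-9
Ω = [Ca²⁺][CO3²⁻]/Ksp = (1.31×10^-3)(3.192×10^-5) / 6.761×10^-9 = 6.19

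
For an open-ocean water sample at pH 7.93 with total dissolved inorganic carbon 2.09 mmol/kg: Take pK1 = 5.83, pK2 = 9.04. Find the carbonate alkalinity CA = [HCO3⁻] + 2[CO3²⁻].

CA = [HCO3⁻] + 2[CO3²⁻] = (α₁ + 2α₂)·DIC
At pH 7.93: [H⁺]/K1 = 10^-2.10 = 0.0079433, K2/[H⁺] = 10^-1.11 = 0.077625
α₁ = 1/(1 + 0.0079433 + 0.077625) = 1/1.0856 = 0.9212; α₂ = α₁·K2/[H⁺] = 0.07151
α₁ + 2α₂ = 1.0642
CA = 1.0642 × 2.09 = 2.22 mmol/kg

CA = 2.22 mmol/kg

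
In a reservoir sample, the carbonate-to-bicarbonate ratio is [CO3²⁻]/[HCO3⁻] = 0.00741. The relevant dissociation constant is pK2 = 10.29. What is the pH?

From K2 = [H⁺][CO3²⁻]/[HCO3⁻]:  pH = pK2 + log₁₀([CO3²⁻]/[HCO3⁻])
log₁₀(0.00741) = -2.130
pH = 10.29 + (-2.130) = 8.16

pH = 8.16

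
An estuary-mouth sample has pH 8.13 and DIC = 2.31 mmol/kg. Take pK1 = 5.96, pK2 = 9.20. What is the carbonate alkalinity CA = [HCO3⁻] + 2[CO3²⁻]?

CA = 2.48 mmol/kg

CA = [HCO3⁻] + 2[CO3²⁻] = (α₁ + 2α₂)·DIC
At pH 8.13: [H⁺]/K1 = 10^-2.17 = 0.0067608, K2/[H⁺] = 10^-1.07 = 0.085114
α₁ = 1/(1 + 0.0067608 + 0.085114) = 1/1.0919 = 0.9159; α₂ = α₁·K2/[H⁺] = 0.07795
α₁ + 2α₂ = 1.0718
CA = 1.0718 × 2.31 = 2.48 mmol/kg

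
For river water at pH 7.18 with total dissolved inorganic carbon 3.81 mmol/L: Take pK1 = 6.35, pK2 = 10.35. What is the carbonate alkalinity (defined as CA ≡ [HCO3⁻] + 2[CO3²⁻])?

CA = 3.32 mmol/L

CA = [HCO3⁻] + 2[CO3²⁻] = (α₁ + 2α₂)·DIC
At pH 7.18: [H⁺]/K1 = 10^-0.83 = 0.14791, K2/[H⁺] = 10^-3.17 = 0.00067608
α₁ = 1/(1 + 0.14791 + 0.00067608) = 1/1.1486 = 0.8706; α₂ = α₁·K2/[H⁺] = 0.0005886
α₁ + 2α₂ = 0.8718
CA = 0.8718 × 3.81 = 3.32 mmol/L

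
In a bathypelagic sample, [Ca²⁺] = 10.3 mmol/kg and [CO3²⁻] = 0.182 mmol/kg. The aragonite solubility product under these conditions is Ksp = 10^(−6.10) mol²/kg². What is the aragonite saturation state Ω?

Ksp = 10^(−6.10) = 7.943×10^-7
Ω = [Ca²⁺][CO3²⁻]/Ksp = (10.3×10^-3)(0.182×10^-3) / 7.943×10^-7 = 2.36

Ω = 2.36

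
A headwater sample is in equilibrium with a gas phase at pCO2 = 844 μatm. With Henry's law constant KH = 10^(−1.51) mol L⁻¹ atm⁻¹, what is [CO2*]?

KH = 10^(−1.51) = 3.090×10^-2 mol L⁻¹ atm⁻¹
[CO2*] = KH · pCO2 = 3.090×10^-2 × 844×10^-6 atm = 2.61×10^-5 mol/L

[CO2*] = 26.1 μmol/L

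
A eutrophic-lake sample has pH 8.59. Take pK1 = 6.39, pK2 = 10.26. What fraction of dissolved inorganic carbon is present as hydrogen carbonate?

α₁ = 1 / (1 + [H⁺]/K1 + K2/[H⁺]) = 1 / (1 + 10^-2.20 + 10^-1.67)
   = 1 / (1 + 0.0063096 + 0.021380) = 1/1.0277 = 0.9731

α₁ = 0.973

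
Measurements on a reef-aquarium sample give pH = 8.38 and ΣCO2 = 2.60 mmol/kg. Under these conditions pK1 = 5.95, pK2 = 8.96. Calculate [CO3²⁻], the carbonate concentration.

[CO3²⁻] = 0.540 mmol/kg

α₂ = 1 / (1 + [H⁺]/K2 + [H⁺]²/(K1K2)) = 1 / (1 + 10^+0.58 + 10^-1.85)
   = 1 / (1 + 3.8019 + 0.014125) = 1/4.8160 = 0.2076
[CO3²⁻] = α₂ × DIC = 0.2076 × 2.60 = 0.540 mmol/kg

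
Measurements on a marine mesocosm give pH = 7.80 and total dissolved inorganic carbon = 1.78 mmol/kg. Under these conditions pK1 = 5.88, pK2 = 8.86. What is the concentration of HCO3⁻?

α₁ = 1 / (1 + [H⁺]/K1 + K2/[H⁺]) = 1 / (1 + 10^-1.92 + 10^-1.06)
   = 1 / (1 + 0.012023 + 0.087096) = 1/1.0991 = 0.9098
[HCO3⁻] = α₁ × DIC = 0.9098 × 1.78 = 1.62 mmol/kg

[HCO3⁻] = 1.62 mmol/kg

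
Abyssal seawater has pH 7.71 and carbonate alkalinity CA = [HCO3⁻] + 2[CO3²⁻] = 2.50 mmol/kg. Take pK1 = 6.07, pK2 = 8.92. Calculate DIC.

CA = [HCO3⁻] + 2[CO3²⁻] = (α₁ + 2α₂)·DIC
At pH 7.71: [H⁺]/K1 = 10^-1.64 = 0.022909, K2/[H⁺] = 10^-1.21 = 0.061660
α₁ = 1/(1 + 0.022909 + 0.061660) = 1/1.0846 = 0.9220; α₂ = α₁·K2/[H⁺] = 0.05685
α₁ + 2α₂ = 1.0357
DIC = CA / (α₁ + 2α₂) = 2.50 / 1.0357 = 2.41 mmol/kg

DIC = 2.41 mmol/kg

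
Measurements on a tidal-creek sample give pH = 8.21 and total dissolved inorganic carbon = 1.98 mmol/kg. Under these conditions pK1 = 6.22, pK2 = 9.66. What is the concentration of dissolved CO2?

α₀ = 1 / (1 + K1/[H⁺] + K1K2/[H⁺]²) = 1 / (1 + 10^+1.99 + 10^+0.54)
   = 1 / (1 + 97.724 + 3.4674) = 1/102.19 = 0.009786
[CO2*] = α₀ × DIC = 0.009786 × 1.98 = 0.0194 mmol/kg = 19.4 μmol/kg

[CO2*] = 19.4 μmol/kg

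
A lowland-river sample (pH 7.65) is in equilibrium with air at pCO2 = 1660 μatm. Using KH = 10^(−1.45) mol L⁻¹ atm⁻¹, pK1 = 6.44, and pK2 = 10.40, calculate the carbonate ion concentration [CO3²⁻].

[CO3²⁻] = 1.70 μmol/L

[CO2*] = KH · pCO2 = 10^(−1.45) × 1660×10^-6 = 5.890×10^-5 mol/L
α₀ = 1/(1 + K1/[H⁺] + K1K2/[H⁺]²) = 1/(1 + 10^+1.21 + 10^-1.54) = 0.05798
DIC = [CO2*]/α₀ = 5.890×10^-5 / 0.05798 = 1.016 mmol/L
[CO3²⁻] = α₂·DIC; α₂ = 0.001672, so [CO3²⁻] = 0.001672 × 1.016 = 0.00170 mmol/L = 1.70 μmol/L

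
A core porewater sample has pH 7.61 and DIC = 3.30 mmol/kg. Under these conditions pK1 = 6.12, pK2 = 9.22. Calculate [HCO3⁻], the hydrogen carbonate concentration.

α₁ = 1 / (1 + [H⁺]/K1 + K2/[H⁺]) = 1 / (1 + 10^-1.49 + 10^-1.61)
   = 1 / (1 + 0.032359 + 0.024547) = 1/1.0569 = 0.9462
[HCO3⁻] = α₁ × DIC = 0.9462 × 3.30 = 3.12 mmol/kg

[HCO3⁻] = 3.12 mmol/kg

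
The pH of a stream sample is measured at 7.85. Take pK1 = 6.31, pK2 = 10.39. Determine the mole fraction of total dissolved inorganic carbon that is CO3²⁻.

α₂ = 1 / (1 + [H⁺]/K2 + [H⁺]²/(K1K2)) = 1 / (1 + 10^+2.54 + 10^+1.00)
   = 1 / (1 + 346.74 + 10.000) = 1/357.74 = 0.002795

α₂ = 0.00280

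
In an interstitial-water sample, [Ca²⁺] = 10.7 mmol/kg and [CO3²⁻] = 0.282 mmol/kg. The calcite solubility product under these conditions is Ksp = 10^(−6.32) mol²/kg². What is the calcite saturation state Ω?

Ksp = 10^(−6.32) = 4.786×10^-7
Ω = [Ca²⁺][CO3²⁻]/Ksp = (10.7×10^-3)(0.282×10^-3) / 4.786×10^-7 = 6.30

Ω = 6.30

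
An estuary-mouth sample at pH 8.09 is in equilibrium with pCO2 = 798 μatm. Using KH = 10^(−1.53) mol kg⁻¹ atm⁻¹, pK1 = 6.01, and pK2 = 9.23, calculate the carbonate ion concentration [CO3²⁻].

[CO2*] = KH · pCO2 = 10^(−1.53) × 798×10^-6 = 2.355×10^-5 mol/kg
α₀ = 1/(1 + K1/[H⁺] + K1K2/[H⁺]²) = 1/(1 + 10^+2.08 + 10^+0.94) = 0.007696
DIC = [CO2*]/α₀ = 2.355×10^-5 / 0.007696 = 3.060 mmol/kg
[CO3²⁻] = α₂·DIC; α₂ = 0.06703, so [CO3²⁻] = 0.06703 × 3.060 = 0.205 mmol/kg

[CO3²⁻] = 0.205 mmol/kg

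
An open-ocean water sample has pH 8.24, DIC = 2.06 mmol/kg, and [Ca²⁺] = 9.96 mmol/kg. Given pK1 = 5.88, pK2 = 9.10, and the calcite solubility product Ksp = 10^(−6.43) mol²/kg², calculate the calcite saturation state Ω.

Ω = 6.67

α₂ = 1 / (1 + [H⁺]/K2 + [H⁺]²/(K1K2)) = 1 / (1 + 10^+0.86 + 10^-1.50)
   = 1 / (1 + 7.2444 + 0.031623) = 1/8.2760 = 0.1208
[CO3²⁻] = α₂ × DIC = 0.1208 × 2.06 = 0.2489 mmol/kg
Ksp = 10^(−6.43) = 3.715×10^-7
Ω = [Ca²⁺][CO3²⁻]/Ksp = (9.96×10^-3)(2.489×10^-4) / 3.715×10^-7 = 6.67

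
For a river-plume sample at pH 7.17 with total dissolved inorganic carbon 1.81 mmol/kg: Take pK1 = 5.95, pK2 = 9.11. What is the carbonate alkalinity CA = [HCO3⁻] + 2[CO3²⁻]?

CA = 1.73 mmol/kg

CA = [HCO3⁻] + 2[CO3²⁻] = (α₁ + 2α₂)·DIC
At pH 7.17: [H⁺]/K1 = 10^-1.22 = 0.060256, K2/[H⁺] = 10^-1.94 = 0.011482
α₁ = 1/(1 + 0.060256 + 0.011482) = 1/1.0717 = 0.9331; α₂ = α₁·K2/[H⁺] = 0.01071
α₁ + 2α₂ = 0.9545
CA = 0.9545 × 1.81 = 1.73 mmol/kg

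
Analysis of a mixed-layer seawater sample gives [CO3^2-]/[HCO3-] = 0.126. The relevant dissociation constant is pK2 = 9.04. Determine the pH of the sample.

pH = 8.14

From K2 = [H⁺][CO3^2-]/[HCO3-]:  pH = pK2 + log₁₀([CO3^2-]/[HCO3-])
log₁₀(0.126) = -0.900
pH = 9.04 + (-0.900) = 8.14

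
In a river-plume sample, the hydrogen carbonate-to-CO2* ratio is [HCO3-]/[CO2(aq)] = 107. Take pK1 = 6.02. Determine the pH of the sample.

pH = 8.05

From K1 = [H⁺][HCO3-]/[CO2(aq)]:  pH = pK1 + log₁₀([HCO3-]/[CO2(aq)])
log₁₀(107) = +2.029
pH = 6.02 + (+2.029) = 8.05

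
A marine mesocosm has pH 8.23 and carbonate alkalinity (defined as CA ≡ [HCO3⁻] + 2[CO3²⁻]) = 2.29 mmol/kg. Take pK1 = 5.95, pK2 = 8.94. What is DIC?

DIC = 1.98 mmol/kg

CA = [HCO3⁻] + 2[CO3²⁻] = (α₁ + 2α₂)·DIC
At pH 8.23: [H⁺]/K1 = 10^-2.28 = 0.0052481, K2/[H⁺] = 10^-0.71 = 0.19498
α₁ = 1/(1 + 0.0052481 + 0.19498) = 1/1.2002 = 0.8332; α₂ = α₁·K2/[H⁺] = 0.1625
α₁ + 2α₂ = 1.1581
DIC = CA / (α₁ + 2α₂) = 2.29 / 1.1581 = 1.98 mmol/kg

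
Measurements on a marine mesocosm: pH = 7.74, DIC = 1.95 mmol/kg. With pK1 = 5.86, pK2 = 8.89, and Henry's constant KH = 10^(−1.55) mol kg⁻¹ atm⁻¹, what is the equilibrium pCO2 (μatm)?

pCO2 = 841 μatm

α₀ = 1 / (1 + K1/[H⁺] + K1K2/[H⁺]²) = 1 / (1 + 10^+1.88 + 10^+0.73)
   = 1 / (1 + 75.858 + 5.3703) = 1/82.228 = 0.01216
[CO2*] = α₀ × DIC = 0.01216 × 1.95 = 0.02371 mmol/kg
pCO2 = [CO2*]/KH = 2.371×10^-5 / 2.818×10^-2 = 841 μatm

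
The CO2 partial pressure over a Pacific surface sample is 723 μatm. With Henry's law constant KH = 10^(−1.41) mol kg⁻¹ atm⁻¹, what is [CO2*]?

[CO2*] = 28.1 μmol/kg

KH = 10^(−1.41) = 3.890×10^-2 mol kg⁻¹ atm⁻¹
[CO2*] = KH · pCO2 = 3.890×10^-2 × 723×10^-6 atm = 2.81×10^-5 mol/kg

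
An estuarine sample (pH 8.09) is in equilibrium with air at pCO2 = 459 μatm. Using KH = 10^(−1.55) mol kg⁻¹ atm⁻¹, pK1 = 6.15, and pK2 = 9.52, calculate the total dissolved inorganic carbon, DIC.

DIC = 1.18 mmol/kg

[CO2*] = KH · pCO2 = 10^(−1.55) × 459×10^-6 = 1.294×10^-5 mol/kg
α₀ = 1/(1 + K1/[H⁺] + K1K2/[H⁺]²) = 1/(1 + 10^+1.94 + 10^+0.51) = 0.01095
DIC = [CO2*]/α₀ = 1.294×10^-5 / 0.01095 = 1.18 mmol/kg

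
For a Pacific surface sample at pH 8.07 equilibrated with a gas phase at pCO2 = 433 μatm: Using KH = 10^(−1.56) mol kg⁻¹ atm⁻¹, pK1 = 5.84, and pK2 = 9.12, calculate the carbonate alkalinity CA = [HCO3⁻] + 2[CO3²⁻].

[CO2*] = KH · pCO2 = 10^(−1.56) × 433×10^-6 = 1.193×10^-5 mol/kg
α₀ = 1/(1 + K1/[H⁺] + K1K2/[H⁺]²) = 1/(1 + 10^+2.23 + 10^+1.18) = 0.005378
DIC = [CO2*]/α₀ = 1.193×10^-5 / 0.005378 = 2.218 mmol/kg
CA = (α₁ + 2α₂)·DIC = (0.9132 + 2×0.08139) × 2.218 = 2.39 mmol/kg

CA = 2.39 mmol/kg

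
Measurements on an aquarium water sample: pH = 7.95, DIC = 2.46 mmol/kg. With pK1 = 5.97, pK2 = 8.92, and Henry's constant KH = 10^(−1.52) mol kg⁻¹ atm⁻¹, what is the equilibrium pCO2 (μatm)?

α₀ = 1 / (1 + K1/[H⁺] + K1K2/[H⁺]²) = 1 / (1 + 10^+1.98 + 10^+1.01)
   = 1 / (1 + 95.499 + 10.233) = 1/106.73 = 0.009369
[CO2*] = α₀ × DIC = 0.009369 × 2.46 = 0.02305 mmol/kg
pCO2 = [CO2*]/KH = 2.305×10^-5 / 3.020×10^-2 = 763 μatm

pCO2 = 763 μatm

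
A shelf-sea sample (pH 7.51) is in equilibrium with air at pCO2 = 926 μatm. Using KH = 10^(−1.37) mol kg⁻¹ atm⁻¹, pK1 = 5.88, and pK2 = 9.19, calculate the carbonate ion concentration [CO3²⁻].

[CO2*] = KH · pCO2 = 10^(−1.37) × 926×10^-6 = 3.950×10^-5 mol/kg
α₀ = 1/(1 + K1/[H⁺] + K1K2/[H⁺]²) = 1/(1 + 10^+1.63 + 10^-0.05) = 0.02245
DIC = [CO2*]/α₀ = 3.950×10^-5 / 0.02245 = 1.760 mmol/kg
[CO3²⁻] = α₂·DIC; α₂ = 0.02001, so [CO3²⁻] = 0.02001 × 1.760 = 0.0352 mmol/kg

[CO3²⁻] = 0.0352 mmol/kg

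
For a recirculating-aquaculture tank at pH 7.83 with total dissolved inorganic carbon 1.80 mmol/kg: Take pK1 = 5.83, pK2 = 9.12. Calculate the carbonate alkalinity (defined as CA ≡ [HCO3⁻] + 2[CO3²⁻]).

CA = [HCO3⁻] + 2[CO3²⁻] = (α₁ + 2α₂)·DIC
At pH 7.83: [H⁺]/K1 = 10^-2.00 = 0.010000, K2/[H⁺] = 10^-1.29 = 0.051286
α₁ = 1/(1 + 0.010000 + 0.051286) = 1/1.0613 = 0.9423; α₂ = α₁·K2/[H⁺] = 0.04832
α₁ + 2α₂ = 1.0389
CA = 1.0389 × 1.80 = 1.87 mmol/kg

CA = 1.87 mmol/kg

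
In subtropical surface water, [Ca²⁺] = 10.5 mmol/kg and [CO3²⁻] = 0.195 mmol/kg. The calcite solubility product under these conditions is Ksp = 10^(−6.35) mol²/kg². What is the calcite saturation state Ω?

Ksp = 10^(−6.35) = 4.467×10^-7
Ω = [Ca²⁺][CO3²⁻]/Ksp = (10.5×10^-3)(0.195×10^-3) / 4.467×10^-7 = 4.58

Ω = 4.58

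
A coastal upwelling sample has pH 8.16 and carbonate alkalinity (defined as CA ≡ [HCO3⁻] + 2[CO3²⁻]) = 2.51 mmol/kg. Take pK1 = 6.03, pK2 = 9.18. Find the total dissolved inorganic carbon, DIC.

DIC = 2.32 mmol/kg

CA = [HCO3⁻] + 2[CO3²⁻] = (α₁ + 2α₂)·DIC
At pH 8.16: [H⁺]/K1 = 10^-2.13 = 0.0074131, K2/[H⁺] = 10^-1.02 = 0.095499
α₁ = 1/(1 + 0.0074131 + 0.095499) = 1/1.1029 = 0.9067; α₂ = α₁·K2/[H⁺] = 0.08659
α₁ + 2α₂ = 1.0799
DIC = CA / (α₁ + 2α₂) = 2.51 / 1.0799 = 2.32 mmol/kg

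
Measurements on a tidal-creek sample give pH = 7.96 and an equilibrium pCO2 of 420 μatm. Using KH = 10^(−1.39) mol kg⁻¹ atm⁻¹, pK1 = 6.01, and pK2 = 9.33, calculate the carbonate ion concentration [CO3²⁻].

[CO3²⁻] = 0.0651 mmol/kg

[CO2*] = KH · pCO2 = 10^(−1.39) × 420×10^-6 = 1.711×10^-5 mol/kg
α₀ = 1/(1 + K1/[H⁺] + K1K2/[H⁺]²) = 1/(1 + 10^+1.95 + 10^+0.58) = 0.01065
DIC = [CO2*]/α₀ = 1.711×10^-5 / 0.01065 = 1.607 mmol/kg
[CO3²⁻] = α₂·DIC; α₂ = 0.04048, so [CO3²⁻] = 0.04048 × 1.607 = 0.0651 mmol/kg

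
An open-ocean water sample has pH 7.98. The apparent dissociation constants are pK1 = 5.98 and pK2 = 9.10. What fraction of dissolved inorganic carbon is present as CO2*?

α₀ = 1 / (1 + K1/[H⁺] + K1K2/[H⁺]²) = 1 / (1 + 10^+2.00 + 10^+0.88)
   = 1 / (1 + 100.00 + 7.5858) = 1/108.59 = 0.009209

α₀ = 0.00921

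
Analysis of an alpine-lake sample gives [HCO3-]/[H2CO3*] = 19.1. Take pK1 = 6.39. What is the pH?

pH = 7.67

From K1 = [H⁺][HCO3-]/[H2CO3*]:  pH = pK1 + log₁₀([HCO3-]/[H2CO3*])
log₁₀(19.1) = +1.281
pH = 6.39 + (+1.281) = 7.67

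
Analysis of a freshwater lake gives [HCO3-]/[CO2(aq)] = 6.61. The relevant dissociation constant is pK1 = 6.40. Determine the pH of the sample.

pH = 7.22

From K1 = [H⁺][HCO3-]/[CO2(aq)]:  pH = pK1 + log₁₀([HCO3-]/[CO2(aq)])
log₁₀(6.61) = +0.820
pH = 6.40 + (+0.820) = 7.22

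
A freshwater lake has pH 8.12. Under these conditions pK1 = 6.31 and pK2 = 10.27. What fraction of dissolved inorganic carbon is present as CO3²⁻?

α₂ = 1 / (1 + [H⁺]/K2 + [H⁺]²/(K1K2)) = 1 / (1 + 10^+2.15 + 10^+0.34)
   = 1 / (1 + 141.25 + 2.1878) = 1/144.44 = 0.006923

α₂ = 0.00692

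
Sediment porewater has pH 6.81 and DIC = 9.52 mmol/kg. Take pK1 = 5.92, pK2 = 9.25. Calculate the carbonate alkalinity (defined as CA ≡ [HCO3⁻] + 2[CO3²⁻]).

CA = 8.47 mmol/kg

CA = [HCO3⁻] + 2[CO3²⁻] = (α₁ + 2α₂)·DIC
At pH 6.81: [H⁺]/K1 = 10^-0.89 = 0.12882, K2/[H⁺] = 10^-2.44 = 0.0036308
α₁ = 1/(1 + 0.12882 + 0.0036308) = 1/1.1325 = 0.8830; α₂ = α₁·K2/[H⁺] = 0.003206
α₁ + 2α₂ = 0.8894
CA = 0.8894 × 9.52 = 8.47 mmol/kg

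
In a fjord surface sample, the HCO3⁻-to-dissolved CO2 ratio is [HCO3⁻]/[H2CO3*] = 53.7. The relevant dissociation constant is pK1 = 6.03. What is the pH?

pH = 7.76

From K1 = [H⁺][HCO3⁻]/[H2CO3*]:  pH = pK1 + log₁₀([HCO3⁻]/[H2CO3*])
log₁₀(53.7) = +1.730
pH = 6.03 + (+1.730) = 7.76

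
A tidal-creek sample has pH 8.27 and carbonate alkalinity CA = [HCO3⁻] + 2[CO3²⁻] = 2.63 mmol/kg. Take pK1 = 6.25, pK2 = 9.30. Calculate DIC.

DIC = 2.44 mmol/kg

CA = [HCO3⁻] + 2[CO3²⁻] = (α₁ + 2α₂)·DIC
At pH 8.27: [H⁺]/K1 = 10^-2.02 = 0.0095499, K2/[H⁺] = 10^-1.03 = 0.093325
α₁ = 1/(1 + 0.0095499 + 0.093325) = 1/1.1029 = 0.9067; α₂ = α₁·K2/[H⁺] = 0.08462
α₁ + 2α₂ = 1.0760
DIC = CA / (α₁ + 2α₂) = 2.63 / 1.0760 = 2.44 mmol/kg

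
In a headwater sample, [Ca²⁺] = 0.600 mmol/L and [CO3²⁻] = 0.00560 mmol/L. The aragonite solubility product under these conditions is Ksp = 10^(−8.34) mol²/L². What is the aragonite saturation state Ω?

Ω = 0.735

Ksp = 10^(−8.34) = 4.571×10^-9
Ω = [Ca²⁺][CO3²⁻]/Ksp = (0.600×10^-3)(0.00560×10^-3) / 4.571×10^-9 = 0.735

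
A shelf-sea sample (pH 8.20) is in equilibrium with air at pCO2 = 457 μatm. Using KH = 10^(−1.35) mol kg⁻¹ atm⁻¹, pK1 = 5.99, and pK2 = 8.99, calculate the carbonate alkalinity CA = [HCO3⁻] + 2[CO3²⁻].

CA = 4.38 mmol/kg

[CO2*] = KH · pCO2 = 10^(−1.35) × 457×10^-6 = 2.041×10^-5 mol/kg
α₀ = 1/(1 + K1/[H⁺] + K1K2/[H⁺]²) = 1/(1 + 10^+2.21 + 10^+1.42) = 0.005277
DIC = [CO2*]/α₀ = 2.041×10^-5 / 0.005277 = 3.868 mmol/kg
CA = (α₁ + 2α₂)·DIC = (0.8559 + 2×0.1388) × 3.868 = 4.38 mmol/kg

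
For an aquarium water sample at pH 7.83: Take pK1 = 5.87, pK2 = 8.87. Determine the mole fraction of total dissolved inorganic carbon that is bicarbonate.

α₁ = 1 / (1 + [H⁺]/K1 + K2/[H⁺]) = 1 / (1 + 10^-1.96 + 10^-1.04)
   = 1 / (1 + 0.010965 + 0.091201) = 1/1.1022 = 0.9073

α₁ = 0.907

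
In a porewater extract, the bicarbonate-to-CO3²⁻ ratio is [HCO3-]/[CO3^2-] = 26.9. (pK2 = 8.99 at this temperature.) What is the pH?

From K2 = [H⁺][CO3^2-]/[HCO3-]:  pH = pK2 − log₁₀([HCO3-]/[CO3^2-])
log₁₀(26.9) = +1.430
pH = 8.99 − (+1.430) = 7.56

pH = 7.56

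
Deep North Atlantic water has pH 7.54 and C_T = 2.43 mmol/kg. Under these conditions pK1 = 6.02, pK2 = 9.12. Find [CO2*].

[CO2*] = 0.0695 mmol/kg

α₀ = 1 / (1 + K1/[H⁺] + K1K2/[H⁺]²) = 1 / (1 + 10^+1.52 + 10^-0.06)
   = 1 / (1 + 33.113 + 0.87096) = 1/34.984 = 0.02858
[CO2*] = α₀ × DIC = 0.02858 × 2.43 = 0.0695 mmol/kg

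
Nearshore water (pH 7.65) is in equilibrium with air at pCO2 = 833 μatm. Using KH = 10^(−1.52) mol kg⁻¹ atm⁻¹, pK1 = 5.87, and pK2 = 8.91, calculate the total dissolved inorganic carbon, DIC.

[CO2*] = KH · pCO2 = 10^(−1.52) × 833×10^-6 = 2.516×10^-5 mol/kg
α₀ = 1/(1 + K1/[H⁺] + K1K2/[H⁺]²) = 1/(1 + 10^+1.78 + 10^+0.52) = 0.01549
DIC = [CO2*]/α₀ = 2.516×10^-5 / 0.01549 = 1.62 mmol/kg

DIC = 1.62 mmol/kg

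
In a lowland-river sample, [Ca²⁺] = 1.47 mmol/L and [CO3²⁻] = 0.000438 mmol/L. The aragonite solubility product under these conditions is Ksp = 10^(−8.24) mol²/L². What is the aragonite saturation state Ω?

Ω = 0.112

Ksp = 10^(−8.24) = 5.754×10^-9
Ω = [Ca²⁺][CO3²⁻]/Ksp = (1.47×10^-3)(0.000438×10^-3) / 5.754×10^-9 = 0.112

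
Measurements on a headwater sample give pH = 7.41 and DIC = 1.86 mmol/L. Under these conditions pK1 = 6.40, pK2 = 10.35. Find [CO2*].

α₀ = 1 / (1 + K1/[H⁺] + K1K2/[H⁺]²) = 1 / (1 + 10^+1.01 + 10^-1.93)
   = 1 / (1 + 10.233 + 0.011749) = 1/11.245 = 0.08893
[CO2*] = α₀ × DIC = 0.08893 × 1.86 = 0.165 mmol/L

[CO2*] = 0.165 mmol/L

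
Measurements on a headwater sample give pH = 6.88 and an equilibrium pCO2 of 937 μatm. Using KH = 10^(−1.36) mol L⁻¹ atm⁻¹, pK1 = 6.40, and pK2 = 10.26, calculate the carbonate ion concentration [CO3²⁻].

[CO3²⁻] = 0.0515 μmol/L

[CO2*] = KH · pCO2 = 10^(−1.36) × 937×10^-6 = 4.090×10^-5 mol/L
α₀ = 1/(1 + K1/[H⁺] + K1K2/[H⁺]²) = 1/(1 + 10^+0.48 + 10^-2.90) = 0.2487
DIC = [CO2*]/α₀ = 4.090×10^-5 / 0.2487 = 0.1645 mmol/L
[CO3²⁻] = α₂·DIC; α₂ = 0.0003131, so [CO3²⁻] = 0.0003131 × 0.1645 = 5.15×10^-5 mmol/L = 0.0515 μmol/L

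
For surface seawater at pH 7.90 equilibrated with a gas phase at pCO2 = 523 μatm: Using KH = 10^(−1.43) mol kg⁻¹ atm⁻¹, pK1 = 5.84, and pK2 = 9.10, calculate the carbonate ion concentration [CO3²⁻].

[CO3²⁻] = 0.141 mmol/kg

[CO2*] = KH · pCO2 = 10^(−1.43) × 523×10^-6 = 1.943×10^-5 mol/kg
α₀ = 1/(1 + K1/[H⁺] + K1K2/[H⁺]²) = 1/(1 + 10^+2.06 + 10^+0.86) = 0.008126
DIC = [CO2*]/α₀ = 1.943×10^-5 / 0.008126 = 2.391 mmol/kg
[CO3²⁻] = α₂·DIC; α₂ = 0.05887, so [CO3²⁻] = 0.05887 × 2.391 = 0.141 mmol/kg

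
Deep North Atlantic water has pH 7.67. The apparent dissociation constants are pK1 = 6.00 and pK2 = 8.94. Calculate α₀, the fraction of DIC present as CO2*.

α₀ = 0.0199

α₀ = 1 / (1 + K1/[H⁺] + K1K2/[H⁺]²) = 1 / (1 + 10^+1.67 + 10^+0.40)
   = 1 / (1 + 46.774 + 2.5119) = 1/50.285 = 0.01989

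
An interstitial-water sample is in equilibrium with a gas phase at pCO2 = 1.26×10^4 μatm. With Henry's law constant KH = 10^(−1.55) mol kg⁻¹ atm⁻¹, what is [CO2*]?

KH = 10^(−1.55) = 2.818×10^-2 mol kg⁻¹ atm⁻¹
[CO2*] = KH · pCO2 = 2.818×10^-2 × 1.26×10^4×10^-6 atm = 3.55×10^-4 mol/kg

[CO2*] = 355 μmol/kg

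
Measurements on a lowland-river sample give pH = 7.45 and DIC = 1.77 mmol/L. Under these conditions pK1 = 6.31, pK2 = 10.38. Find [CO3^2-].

α₂ = 1 / (1 + [H⁺]/K2 + [H⁺]²/(K1K2)) = 1 / (1 + 10^+2.93 + 10^+1.79)
   = 1 / (1 + 851.14 + 61.660) = 1/913.80 = 0.001094
[CO3²⁻] = α₂ × DIC = 0.001094 × 1.77 = 0.00194 mmol/L = 1.94 μmol/L

[CO3²⁻] = 1.94 μmol/L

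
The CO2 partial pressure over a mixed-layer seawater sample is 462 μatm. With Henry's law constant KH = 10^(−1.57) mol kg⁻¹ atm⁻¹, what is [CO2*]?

[CO2*] = 12.4 μmol/kg

KH = 10^(−1.57) = 2.692×10^-2 mol kg⁻¹ atm⁻¹
[CO2*] = KH · pCO2 = 2.692×10^-2 × 462×10^-6 atm = 1.24×10^-5 mol/kg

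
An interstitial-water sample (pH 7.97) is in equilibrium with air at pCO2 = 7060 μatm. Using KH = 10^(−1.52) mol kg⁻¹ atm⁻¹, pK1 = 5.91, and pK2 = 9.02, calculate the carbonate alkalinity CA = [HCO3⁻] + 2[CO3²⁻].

CA = 28.8 mmol/kg

[CO2*] = KH · pCO2 = 10^(−1.52) × 7060×10^-6 = 2.132×10^-4 mol/kg
α₀ = 1/(1 + K1/[H⁺] + K1K2/[H⁺]²) = 1/(1 + 10^+2.06 + 10^+1.01) = 0.007933
DIC = [CO2*]/α₀ = 2.132×10^-4 / 0.007933 = 26.87 mmol/kg
CA = (α₁ + 2α₂)·DIC = (0.9109 + 2×0.08118) × 26.87 = 28.8 mmol/kg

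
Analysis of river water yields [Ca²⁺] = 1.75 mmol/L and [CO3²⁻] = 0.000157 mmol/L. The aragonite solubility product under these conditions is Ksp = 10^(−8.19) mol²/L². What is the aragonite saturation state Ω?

Ω = 0.0426

Ksp = 10^(−8.19) = 6.457×10^-9
Ω = [Ca²⁺][CO3²⁻]/Ksp = (1.75×10^-3)(0.000157×10^-3) / 6.457×10^-9 = 0.0426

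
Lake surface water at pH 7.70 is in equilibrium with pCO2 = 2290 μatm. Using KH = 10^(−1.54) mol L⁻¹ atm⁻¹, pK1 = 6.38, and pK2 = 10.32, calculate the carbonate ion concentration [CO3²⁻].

[CO3²⁻] = 3.31 μmol/L

[CO2*] = KH · pCO2 = 10^(−1.54) × 2290×10^-6 = 6.604×10^-5 mol/L
α₀ = 1/(1 + K1/[H⁺] + K1K2/[H⁺]²) = 1/(1 + 10^+1.32 + 10^-1.30) = 0.04557
DIC = [CO2*]/α₀ = 6.604×10^-5 / 0.04557 = 1.449 mmol/L
[CO3²⁻] = α₂·DIC; α₂ = 0.002284, so [CO3²⁻] = 0.002284 × 1.449 = 0.00331 mmol/L = 3.31 μmol/L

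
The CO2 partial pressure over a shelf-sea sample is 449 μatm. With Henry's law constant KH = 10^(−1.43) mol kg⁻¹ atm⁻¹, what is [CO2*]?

KH = 10^(−1.43) = 3.715×10^-2 mol kg⁻¹ atm⁻¹
[CO2*] = KH · pCO2 = 3.715×10^-2 × 449×10^-6 atm = 1.67×10^-5 mol/kg

[CO2*] = 16.7 μmol/kg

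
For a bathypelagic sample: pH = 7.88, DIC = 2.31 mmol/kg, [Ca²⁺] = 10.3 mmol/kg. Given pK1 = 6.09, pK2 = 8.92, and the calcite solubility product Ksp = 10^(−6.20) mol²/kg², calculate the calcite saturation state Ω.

α₂ = 1 / (1 + [H⁺]/K2 + [H⁺]²/(K1K2)) = 1 / (1 + 10^+1.04 + 10^-0.75)
   = 1 / (1 + 10.965 + 0.17783) = 1/12.143 = 0.08235
[CO3²⁻] = α₂ × DIC = 0.08235 × 2.31 = 0.1902 mmol/kg
Ksp = 10^(−6.20) = 6.310×10^-7
Ω = [Ca²⁺][CO3²⁻]/Ksp = (10.3×10^-3)(1.902×10^-4) / 6.310×10^-7 = 3.11

Ω = 3.11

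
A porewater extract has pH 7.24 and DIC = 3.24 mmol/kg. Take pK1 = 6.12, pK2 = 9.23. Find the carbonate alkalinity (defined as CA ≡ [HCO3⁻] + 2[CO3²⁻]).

CA = [HCO3⁻] + 2[CO3²⁻] = (α₁ + 2α₂)·DIC
At pH 7.24: [H⁺]/K1 = 10^-1.12 = 0.075858, K2/[H⁺] = 10^-1.99 = 0.010233
α₁ = 1/(1 + 0.075858 + 0.010233) = 1/1.0861 = 0.9207; α₂ = α₁·K2/[H⁺] = 0.009422
α₁ + 2α₂ = 0.9396
CA = 0.9396 × 3.24 = 3.04 mmol/kg

CA = 3.04 mmol/kg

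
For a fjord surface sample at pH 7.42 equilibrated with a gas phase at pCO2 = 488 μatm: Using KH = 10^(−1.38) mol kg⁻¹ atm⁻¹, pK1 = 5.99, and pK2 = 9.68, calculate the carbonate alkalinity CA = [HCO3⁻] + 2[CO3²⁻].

[CO2*] = KH · pCO2 = 10^(−1.38) × 488×10^-6 = 2.034×10^-5 mol/kg
α₀ = 1/(1 + K1/[H⁺] + K1K2/[H⁺]²) = 1/(1 + 10^+1.43 + 10^-0.83) = 0.03563
DIC = [CO2*]/α₀ = 2.034×10^-5 / 0.03563 = 0.5709 mmol/kg
CA = (α₁ + 2α₂)·DIC = (0.9591 + 2×0.005271) × 0.5709 = 0.554 mmol/kg

CA = 0.554 mmol/kg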